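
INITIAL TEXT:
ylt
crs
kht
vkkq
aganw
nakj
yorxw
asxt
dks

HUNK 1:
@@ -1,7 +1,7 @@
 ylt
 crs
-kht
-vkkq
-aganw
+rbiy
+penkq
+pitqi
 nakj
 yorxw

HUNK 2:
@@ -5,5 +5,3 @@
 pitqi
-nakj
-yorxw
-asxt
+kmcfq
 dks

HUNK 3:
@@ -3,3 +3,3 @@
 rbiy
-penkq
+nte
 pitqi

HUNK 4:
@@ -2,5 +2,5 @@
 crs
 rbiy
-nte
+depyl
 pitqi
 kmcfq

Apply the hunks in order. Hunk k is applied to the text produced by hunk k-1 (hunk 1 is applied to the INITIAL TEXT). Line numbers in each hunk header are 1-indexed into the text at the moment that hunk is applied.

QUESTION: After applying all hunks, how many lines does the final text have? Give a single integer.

Answer: 7

Derivation:
Hunk 1: at line 1 remove [kht,vkkq,aganw] add [rbiy,penkq,pitqi] -> 9 lines: ylt crs rbiy penkq pitqi nakj yorxw asxt dks
Hunk 2: at line 5 remove [nakj,yorxw,asxt] add [kmcfq] -> 7 lines: ylt crs rbiy penkq pitqi kmcfq dks
Hunk 3: at line 3 remove [penkq] add [nte] -> 7 lines: ylt crs rbiy nte pitqi kmcfq dks
Hunk 4: at line 2 remove [nte] add [depyl] -> 7 lines: ylt crs rbiy depyl pitqi kmcfq dks
Final line count: 7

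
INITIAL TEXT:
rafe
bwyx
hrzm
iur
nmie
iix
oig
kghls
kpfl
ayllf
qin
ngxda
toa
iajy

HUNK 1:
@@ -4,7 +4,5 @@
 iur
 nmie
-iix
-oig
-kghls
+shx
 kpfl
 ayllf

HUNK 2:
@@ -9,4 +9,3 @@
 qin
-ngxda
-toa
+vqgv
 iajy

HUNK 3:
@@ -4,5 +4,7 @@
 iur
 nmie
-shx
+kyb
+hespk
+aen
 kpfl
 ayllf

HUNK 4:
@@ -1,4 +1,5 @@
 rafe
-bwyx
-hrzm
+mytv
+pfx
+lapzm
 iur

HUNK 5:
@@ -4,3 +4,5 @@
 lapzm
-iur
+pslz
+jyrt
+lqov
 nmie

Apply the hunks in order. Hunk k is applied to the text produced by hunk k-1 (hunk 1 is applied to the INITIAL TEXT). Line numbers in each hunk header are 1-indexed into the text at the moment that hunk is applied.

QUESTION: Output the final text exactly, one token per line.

Hunk 1: at line 4 remove [iix,oig,kghls] add [shx] -> 12 lines: rafe bwyx hrzm iur nmie shx kpfl ayllf qin ngxda toa iajy
Hunk 2: at line 9 remove [ngxda,toa] add [vqgv] -> 11 lines: rafe bwyx hrzm iur nmie shx kpfl ayllf qin vqgv iajy
Hunk 3: at line 4 remove [shx] add [kyb,hespk,aen] -> 13 lines: rafe bwyx hrzm iur nmie kyb hespk aen kpfl ayllf qin vqgv iajy
Hunk 4: at line 1 remove [bwyx,hrzm] add [mytv,pfx,lapzm] -> 14 lines: rafe mytv pfx lapzm iur nmie kyb hespk aen kpfl ayllf qin vqgv iajy
Hunk 5: at line 4 remove [iur] add [pslz,jyrt,lqov] -> 16 lines: rafe mytv pfx lapzm pslz jyrt lqov nmie kyb hespk aen kpfl ayllf qin vqgv iajy

Answer: rafe
mytv
pfx
lapzm
pslz
jyrt
lqov
nmie
kyb
hespk
aen
kpfl
ayllf
qin
vqgv
iajy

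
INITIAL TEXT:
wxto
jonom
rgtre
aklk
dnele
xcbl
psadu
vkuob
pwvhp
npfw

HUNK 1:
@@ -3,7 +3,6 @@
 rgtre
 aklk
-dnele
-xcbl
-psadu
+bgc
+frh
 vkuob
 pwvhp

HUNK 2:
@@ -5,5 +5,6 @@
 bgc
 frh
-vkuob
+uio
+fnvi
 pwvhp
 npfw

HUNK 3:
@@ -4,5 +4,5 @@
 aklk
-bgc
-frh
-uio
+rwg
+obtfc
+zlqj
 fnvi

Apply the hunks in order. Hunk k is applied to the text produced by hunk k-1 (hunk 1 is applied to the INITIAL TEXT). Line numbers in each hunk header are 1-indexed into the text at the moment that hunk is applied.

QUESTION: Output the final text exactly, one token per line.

Hunk 1: at line 3 remove [dnele,xcbl,psadu] add [bgc,frh] -> 9 lines: wxto jonom rgtre aklk bgc frh vkuob pwvhp npfw
Hunk 2: at line 5 remove [vkuob] add [uio,fnvi] -> 10 lines: wxto jonom rgtre aklk bgc frh uio fnvi pwvhp npfw
Hunk 3: at line 4 remove [bgc,frh,uio] add [rwg,obtfc,zlqj] -> 10 lines: wxto jonom rgtre aklk rwg obtfc zlqj fnvi pwvhp npfw

Answer: wxto
jonom
rgtre
aklk
rwg
obtfc
zlqj
fnvi
pwvhp
npfw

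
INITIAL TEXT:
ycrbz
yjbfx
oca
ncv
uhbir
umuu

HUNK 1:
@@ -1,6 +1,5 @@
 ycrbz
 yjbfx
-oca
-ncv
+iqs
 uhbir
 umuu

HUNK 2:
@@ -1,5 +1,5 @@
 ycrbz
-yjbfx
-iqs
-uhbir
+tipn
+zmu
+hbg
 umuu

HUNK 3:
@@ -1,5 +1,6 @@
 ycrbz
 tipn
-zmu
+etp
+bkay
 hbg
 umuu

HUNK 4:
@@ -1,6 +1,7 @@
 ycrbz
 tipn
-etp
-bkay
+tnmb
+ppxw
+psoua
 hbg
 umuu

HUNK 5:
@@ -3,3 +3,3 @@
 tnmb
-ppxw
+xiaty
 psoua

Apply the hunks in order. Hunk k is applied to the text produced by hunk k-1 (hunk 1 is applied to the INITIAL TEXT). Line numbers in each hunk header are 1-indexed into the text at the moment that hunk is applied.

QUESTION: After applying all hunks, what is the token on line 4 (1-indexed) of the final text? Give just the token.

Hunk 1: at line 1 remove [oca,ncv] add [iqs] -> 5 lines: ycrbz yjbfx iqs uhbir umuu
Hunk 2: at line 1 remove [yjbfx,iqs,uhbir] add [tipn,zmu,hbg] -> 5 lines: ycrbz tipn zmu hbg umuu
Hunk 3: at line 1 remove [zmu] add [etp,bkay] -> 6 lines: ycrbz tipn etp bkay hbg umuu
Hunk 4: at line 1 remove [etp,bkay] add [tnmb,ppxw,psoua] -> 7 lines: ycrbz tipn tnmb ppxw psoua hbg umuu
Hunk 5: at line 3 remove [ppxw] add [xiaty] -> 7 lines: ycrbz tipn tnmb xiaty psoua hbg umuu
Final line 4: xiaty

Answer: xiaty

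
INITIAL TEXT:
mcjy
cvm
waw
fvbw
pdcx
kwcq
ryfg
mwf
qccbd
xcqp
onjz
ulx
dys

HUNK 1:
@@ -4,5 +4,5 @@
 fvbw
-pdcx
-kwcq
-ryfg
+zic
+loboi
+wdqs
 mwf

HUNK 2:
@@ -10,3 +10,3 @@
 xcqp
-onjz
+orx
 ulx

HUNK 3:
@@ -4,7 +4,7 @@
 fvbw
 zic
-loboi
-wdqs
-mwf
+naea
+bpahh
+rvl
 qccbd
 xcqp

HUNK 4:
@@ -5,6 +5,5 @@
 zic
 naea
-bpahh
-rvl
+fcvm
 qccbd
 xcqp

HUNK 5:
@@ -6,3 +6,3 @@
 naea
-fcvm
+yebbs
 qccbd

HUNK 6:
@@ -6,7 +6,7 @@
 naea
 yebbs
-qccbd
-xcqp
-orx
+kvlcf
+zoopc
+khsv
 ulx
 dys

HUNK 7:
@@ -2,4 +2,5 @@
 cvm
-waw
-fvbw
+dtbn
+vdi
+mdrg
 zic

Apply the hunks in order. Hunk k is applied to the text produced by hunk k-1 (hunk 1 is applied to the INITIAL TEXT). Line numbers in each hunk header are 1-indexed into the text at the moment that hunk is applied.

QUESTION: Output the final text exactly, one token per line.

Answer: mcjy
cvm
dtbn
vdi
mdrg
zic
naea
yebbs
kvlcf
zoopc
khsv
ulx
dys

Derivation:
Hunk 1: at line 4 remove [pdcx,kwcq,ryfg] add [zic,loboi,wdqs] -> 13 lines: mcjy cvm waw fvbw zic loboi wdqs mwf qccbd xcqp onjz ulx dys
Hunk 2: at line 10 remove [onjz] add [orx] -> 13 lines: mcjy cvm waw fvbw zic loboi wdqs mwf qccbd xcqp orx ulx dys
Hunk 3: at line 4 remove [loboi,wdqs,mwf] add [naea,bpahh,rvl] -> 13 lines: mcjy cvm waw fvbw zic naea bpahh rvl qccbd xcqp orx ulx dys
Hunk 4: at line 5 remove [bpahh,rvl] add [fcvm] -> 12 lines: mcjy cvm waw fvbw zic naea fcvm qccbd xcqp orx ulx dys
Hunk 5: at line 6 remove [fcvm] add [yebbs] -> 12 lines: mcjy cvm waw fvbw zic naea yebbs qccbd xcqp orx ulx dys
Hunk 6: at line 6 remove [qccbd,xcqp,orx] add [kvlcf,zoopc,khsv] -> 12 lines: mcjy cvm waw fvbw zic naea yebbs kvlcf zoopc khsv ulx dys
Hunk 7: at line 2 remove [waw,fvbw] add [dtbn,vdi,mdrg] -> 13 lines: mcjy cvm dtbn vdi mdrg zic naea yebbs kvlcf zoopc khsv ulx dys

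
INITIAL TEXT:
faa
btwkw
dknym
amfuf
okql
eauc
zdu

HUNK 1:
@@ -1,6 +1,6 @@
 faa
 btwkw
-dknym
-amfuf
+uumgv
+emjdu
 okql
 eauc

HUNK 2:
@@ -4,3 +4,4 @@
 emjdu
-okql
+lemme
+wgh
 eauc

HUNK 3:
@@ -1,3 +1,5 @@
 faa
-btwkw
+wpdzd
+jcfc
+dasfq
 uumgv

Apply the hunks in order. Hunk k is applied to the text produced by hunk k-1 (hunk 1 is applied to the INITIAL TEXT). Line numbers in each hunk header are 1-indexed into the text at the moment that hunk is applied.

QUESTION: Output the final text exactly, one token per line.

Hunk 1: at line 1 remove [dknym,amfuf] add [uumgv,emjdu] -> 7 lines: faa btwkw uumgv emjdu okql eauc zdu
Hunk 2: at line 4 remove [okql] add [lemme,wgh] -> 8 lines: faa btwkw uumgv emjdu lemme wgh eauc zdu
Hunk 3: at line 1 remove [btwkw] add [wpdzd,jcfc,dasfq] -> 10 lines: faa wpdzd jcfc dasfq uumgv emjdu lemme wgh eauc zdu

Answer: faa
wpdzd
jcfc
dasfq
uumgv
emjdu
lemme
wgh
eauc
zdu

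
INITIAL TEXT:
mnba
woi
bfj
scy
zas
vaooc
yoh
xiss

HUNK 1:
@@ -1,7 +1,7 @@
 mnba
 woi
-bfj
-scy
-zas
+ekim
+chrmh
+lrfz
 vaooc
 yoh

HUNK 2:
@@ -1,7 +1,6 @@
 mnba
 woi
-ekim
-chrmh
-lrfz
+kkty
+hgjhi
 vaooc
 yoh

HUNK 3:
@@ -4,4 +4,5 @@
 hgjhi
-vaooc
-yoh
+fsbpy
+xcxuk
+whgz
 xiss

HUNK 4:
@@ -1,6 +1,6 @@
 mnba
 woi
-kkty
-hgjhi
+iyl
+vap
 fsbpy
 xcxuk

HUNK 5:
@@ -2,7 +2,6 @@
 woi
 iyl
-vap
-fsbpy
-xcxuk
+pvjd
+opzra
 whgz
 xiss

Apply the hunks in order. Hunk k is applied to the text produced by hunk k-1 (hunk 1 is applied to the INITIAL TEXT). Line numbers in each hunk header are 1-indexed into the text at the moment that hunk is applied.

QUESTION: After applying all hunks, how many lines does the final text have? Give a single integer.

Answer: 7

Derivation:
Hunk 1: at line 1 remove [bfj,scy,zas] add [ekim,chrmh,lrfz] -> 8 lines: mnba woi ekim chrmh lrfz vaooc yoh xiss
Hunk 2: at line 1 remove [ekim,chrmh,lrfz] add [kkty,hgjhi] -> 7 lines: mnba woi kkty hgjhi vaooc yoh xiss
Hunk 3: at line 4 remove [vaooc,yoh] add [fsbpy,xcxuk,whgz] -> 8 lines: mnba woi kkty hgjhi fsbpy xcxuk whgz xiss
Hunk 4: at line 1 remove [kkty,hgjhi] add [iyl,vap] -> 8 lines: mnba woi iyl vap fsbpy xcxuk whgz xiss
Hunk 5: at line 2 remove [vap,fsbpy,xcxuk] add [pvjd,opzra] -> 7 lines: mnba woi iyl pvjd opzra whgz xiss
Final line count: 7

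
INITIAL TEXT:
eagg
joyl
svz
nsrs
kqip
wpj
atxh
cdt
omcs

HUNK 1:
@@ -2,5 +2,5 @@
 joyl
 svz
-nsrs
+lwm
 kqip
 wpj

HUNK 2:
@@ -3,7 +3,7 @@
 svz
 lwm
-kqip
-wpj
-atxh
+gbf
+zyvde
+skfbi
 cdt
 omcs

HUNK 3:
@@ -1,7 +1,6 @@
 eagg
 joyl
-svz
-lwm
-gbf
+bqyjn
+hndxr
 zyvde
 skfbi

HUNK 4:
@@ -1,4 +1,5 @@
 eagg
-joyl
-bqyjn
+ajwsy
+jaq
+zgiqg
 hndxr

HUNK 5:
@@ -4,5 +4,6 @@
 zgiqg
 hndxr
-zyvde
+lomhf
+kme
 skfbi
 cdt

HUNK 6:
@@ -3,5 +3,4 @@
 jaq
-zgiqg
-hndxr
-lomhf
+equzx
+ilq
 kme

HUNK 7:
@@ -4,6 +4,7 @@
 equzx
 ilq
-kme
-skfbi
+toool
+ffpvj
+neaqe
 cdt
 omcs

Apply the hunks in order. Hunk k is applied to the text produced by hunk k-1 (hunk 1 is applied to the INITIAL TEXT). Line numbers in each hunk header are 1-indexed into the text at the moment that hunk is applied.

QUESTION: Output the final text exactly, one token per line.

Hunk 1: at line 2 remove [nsrs] add [lwm] -> 9 lines: eagg joyl svz lwm kqip wpj atxh cdt omcs
Hunk 2: at line 3 remove [kqip,wpj,atxh] add [gbf,zyvde,skfbi] -> 9 lines: eagg joyl svz lwm gbf zyvde skfbi cdt omcs
Hunk 3: at line 1 remove [svz,lwm,gbf] add [bqyjn,hndxr] -> 8 lines: eagg joyl bqyjn hndxr zyvde skfbi cdt omcs
Hunk 4: at line 1 remove [joyl,bqyjn] add [ajwsy,jaq,zgiqg] -> 9 lines: eagg ajwsy jaq zgiqg hndxr zyvde skfbi cdt omcs
Hunk 5: at line 4 remove [zyvde] add [lomhf,kme] -> 10 lines: eagg ajwsy jaq zgiqg hndxr lomhf kme skfbi cdt omcs
Hunk 6: at line 3 remove [zgiqg,hndxr,lomhf] add [equzx,ilq] -> 9 lines: eagg ajwsy jaq equzx ilq kme skfbi cdt omcs
Hunk 7: at line 4 remove [kme,skfbi] add [toool,ffpvj,neaqe] -> 10 lines: eagg ajwsy jaq equzx ilq toool ffpvj neaqe cdt omcs

Answer: eagg
ajwsy
jaq
equzx
ilq
toool
ffpvj
neaqe
cdt
omcs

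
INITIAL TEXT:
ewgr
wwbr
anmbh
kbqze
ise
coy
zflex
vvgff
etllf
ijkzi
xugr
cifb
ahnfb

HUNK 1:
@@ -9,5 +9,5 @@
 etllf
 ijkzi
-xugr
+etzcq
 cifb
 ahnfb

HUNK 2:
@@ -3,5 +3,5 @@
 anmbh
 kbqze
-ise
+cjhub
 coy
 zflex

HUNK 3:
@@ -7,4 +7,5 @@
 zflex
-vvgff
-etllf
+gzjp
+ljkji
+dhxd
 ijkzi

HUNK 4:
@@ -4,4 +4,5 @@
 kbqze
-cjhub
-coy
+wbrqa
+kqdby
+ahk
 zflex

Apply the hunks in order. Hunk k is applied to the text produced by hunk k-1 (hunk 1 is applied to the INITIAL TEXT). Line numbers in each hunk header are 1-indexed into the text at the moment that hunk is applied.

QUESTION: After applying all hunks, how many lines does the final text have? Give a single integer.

Answer: 15

Derivation:
Hunk 1: at line 9 remove [xugr] add [etzcq] -> 13 lines: ewgr wwbr anmbh kbqze ise coy zflex vvgff etllf ijkzi etzcq cifb ahnfb
Hunk 2: at line 3 remove [ise] add [cjhub] -> 13 lines: ewgr wwbr anmbh kbqze cjhub coy zflex vvgff etllf ijkzi etzcq cifb ahnfb
Hunk 3: at line 7 remove [vvgff,etllf] add [gzjp,ljkji,dhxd] -> 14 lines: ewgr wwbr anmbh kbqze cjhub coy zflex gzjp ljkji dhxd ijkzi etzcq cifb ahnfb
Hunk 4: at line 4 remove [cjhub,coy] add [wbrqa,kqdby,ahk] -> 15 lines: ewgr wwbr anmbh kbqze wbrqa kqdby ahk zflex gzjp ljkji dhxd ijkzi etzcq cifb ahnfb
Final line count: 15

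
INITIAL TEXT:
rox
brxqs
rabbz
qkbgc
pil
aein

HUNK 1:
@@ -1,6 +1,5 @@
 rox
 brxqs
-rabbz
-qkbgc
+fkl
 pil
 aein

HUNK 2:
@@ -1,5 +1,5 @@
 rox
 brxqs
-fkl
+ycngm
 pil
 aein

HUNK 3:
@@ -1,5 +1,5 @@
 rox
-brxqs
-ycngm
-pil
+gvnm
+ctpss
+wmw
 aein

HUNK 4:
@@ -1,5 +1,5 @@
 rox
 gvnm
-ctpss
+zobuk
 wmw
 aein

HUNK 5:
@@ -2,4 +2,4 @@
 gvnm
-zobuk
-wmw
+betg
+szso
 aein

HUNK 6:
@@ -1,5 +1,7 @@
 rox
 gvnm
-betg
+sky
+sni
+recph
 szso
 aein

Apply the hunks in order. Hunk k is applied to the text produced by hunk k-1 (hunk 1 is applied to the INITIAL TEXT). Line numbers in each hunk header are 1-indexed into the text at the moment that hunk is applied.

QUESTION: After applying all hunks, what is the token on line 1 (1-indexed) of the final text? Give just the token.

Hunk 1: at line 1 remove [rabbz,qkbgc] add [fkl] -> 5 lines: rox brxqs fkl pil aein
Hunk 2: at line 1 remove [fkl] add [ycngm] -> 5 lines: rox brxqs ycngm pil aein
Hunk 3: at line 1 remove [brxqs,ycngm,pil] add [gvnm,ctpss,wmw] -> 5 lines: rox gvnm ctpss wmw aein
Hunk 4: at line 1 remove [ctpss] add [zobuk] -> 5 lines: rox gvnm zobuk wmw aein
Hunk 5: at line 2 remove [zobuk,wmw] add [betg,szso] -> 5 lines: rox gvnm betg szso aein
Hunk 6: at line 1 remove [betg] add [sky,sni,recph] -> 7 lines: rox gvnm sky sni recph szso aein
Final line 1: rox

Answer: rox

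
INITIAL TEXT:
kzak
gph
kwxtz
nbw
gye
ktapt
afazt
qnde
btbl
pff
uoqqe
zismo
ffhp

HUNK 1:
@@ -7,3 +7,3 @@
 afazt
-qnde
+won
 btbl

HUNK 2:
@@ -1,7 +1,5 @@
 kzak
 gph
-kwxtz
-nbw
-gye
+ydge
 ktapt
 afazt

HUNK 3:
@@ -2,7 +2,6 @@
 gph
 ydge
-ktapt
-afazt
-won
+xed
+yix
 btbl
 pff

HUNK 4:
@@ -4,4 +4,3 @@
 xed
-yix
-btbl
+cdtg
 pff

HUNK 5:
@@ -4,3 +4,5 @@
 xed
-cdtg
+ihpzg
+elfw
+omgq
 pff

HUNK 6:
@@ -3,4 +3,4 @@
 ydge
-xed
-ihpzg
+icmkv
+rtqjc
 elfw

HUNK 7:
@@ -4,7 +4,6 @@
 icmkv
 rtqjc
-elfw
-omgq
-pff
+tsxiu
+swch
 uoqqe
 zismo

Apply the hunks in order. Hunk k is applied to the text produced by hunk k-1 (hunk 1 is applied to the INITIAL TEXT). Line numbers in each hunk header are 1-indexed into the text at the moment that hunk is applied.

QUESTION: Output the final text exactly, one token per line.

Hunk 1: at line 7 remove [qnde] add [won] -> 13 lines: kzak gph kwxtz nbw gye ktapt afazt won btbl pff uoqqe zismo ffhp
Hunk 2: at line 1 remove [kwxtz,nbw,gye] add [ydge] -> 11 lines: kzak gph ydge ktapt afazt won btbl pff uoqqe zismo ffhp
Hunk 3: at line 2 remove [ktapt,afazt,won] add [xed,yix] -> 10 lines: kzak gph ydge xed yix btbl pff uoqqe zismo ffhp
Hunk 4: at line 4 remove [yix,btbl] add [cdtg] -> 9 lines: kzak gph ydge xed cdtg pff uoqqe zismo ffhp
Hunk 5: at line 4 remove [cdtg] add [ihpzg,elfw,omgq] -> 11 lines: kzak gph ydge xed ihpzg elfw omgq pff uoqqe zismo ffhp
Hunk 6: at line 3 remove [xed,ihpzg] add [icmkv,rtqjc] -> 11 lines: kzak gph ydge icmkv rtqjc elfw omgq pff uoqqe zismo ffhp
Hunk 7: at line 4 remove [elfw,omgq,pff] add [tsxiu,swch] -> 10 lines: kzak gph ydge icmkv rtqjc tsxiu swch uoqqe zismo ffhp

Answer: kzak
gph
ydge
icmkv
rtqjc
tsxiu
swch
uoqqe
zismo
ffhp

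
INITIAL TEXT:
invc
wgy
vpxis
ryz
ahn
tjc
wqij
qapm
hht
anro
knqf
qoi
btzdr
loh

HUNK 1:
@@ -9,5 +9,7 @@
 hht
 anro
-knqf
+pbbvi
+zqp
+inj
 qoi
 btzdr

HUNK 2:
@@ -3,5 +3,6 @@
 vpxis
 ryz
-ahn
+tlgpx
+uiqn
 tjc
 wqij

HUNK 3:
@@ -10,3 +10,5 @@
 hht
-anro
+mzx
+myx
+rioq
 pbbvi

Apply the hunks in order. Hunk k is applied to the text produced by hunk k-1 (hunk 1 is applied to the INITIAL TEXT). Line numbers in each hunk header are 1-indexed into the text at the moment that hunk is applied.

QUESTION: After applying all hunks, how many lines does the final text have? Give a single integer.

Answer: 19

Derivation:
Hunk 1: at line 9 remove [knqf] add [pbbvi,zqp,inj] -> 16 lines: invc wgy vpxis ryz ahn tjc wqij qapm hht anro pbbvi zqp inj qoi btzdr loh
Hunk 2: at line 3 remove [ahn] add [tlgpx,uiqn] -> 17 lines: invc wgy vpxis ryz tlgpx uiqn tjc wqij qapm hht anro pbbvi zqp inj qoi btzdr loh
Hunk 3: at line 10 remove [anro] add [mzx,myx,rioq] -> 19 lines: invc wgy vpxis ryz tlgpx uiqn tjc wqij qapm hht mzx myx rioq pbbvi zqp inj qoi btzdr loh
Final line count: 19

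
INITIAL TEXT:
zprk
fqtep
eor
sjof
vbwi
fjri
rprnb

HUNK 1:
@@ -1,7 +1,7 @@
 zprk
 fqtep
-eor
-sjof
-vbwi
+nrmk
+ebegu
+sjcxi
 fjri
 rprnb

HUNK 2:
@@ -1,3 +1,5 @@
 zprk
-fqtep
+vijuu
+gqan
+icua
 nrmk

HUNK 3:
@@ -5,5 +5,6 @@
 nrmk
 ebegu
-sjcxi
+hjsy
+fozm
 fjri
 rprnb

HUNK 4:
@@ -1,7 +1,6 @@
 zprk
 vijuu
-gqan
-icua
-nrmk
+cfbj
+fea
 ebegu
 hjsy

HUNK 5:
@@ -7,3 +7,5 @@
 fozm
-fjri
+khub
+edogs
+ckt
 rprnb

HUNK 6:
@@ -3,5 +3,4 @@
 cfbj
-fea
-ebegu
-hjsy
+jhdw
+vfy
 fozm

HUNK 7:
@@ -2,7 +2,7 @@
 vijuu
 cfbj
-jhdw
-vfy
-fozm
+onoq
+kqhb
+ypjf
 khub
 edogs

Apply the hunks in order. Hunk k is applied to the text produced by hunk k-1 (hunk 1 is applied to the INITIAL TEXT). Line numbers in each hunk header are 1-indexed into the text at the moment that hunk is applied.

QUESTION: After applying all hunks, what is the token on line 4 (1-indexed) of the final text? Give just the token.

Answer: onoq

Derivation:
Hunk 1: at line 1 remove [eor,sjof,vbwi] add [nrmk,ebegu,sjcxi] -> 7 lines: zprk fqtep nrmk ebegu sjcxi fjri rprnb
Hunk 2: at line 1 remove [fqtep] add [vijuu,gqan,icua] -> 9 lines: zprk vijuu gqan icua nrmk ebegu sjcxi fjri rprnb
Hunk 3: at line 5 remove [sjcxi] add [hjsy,fozm] -> 10 lines: zprk vijuu gqan icua nrmk ebegu hjsy fozm fjri rprnb
Hunk 4: at line 1 remove [gqan,icua,nrmk] add [cfbj,fea] -> 9 lines: zprk vijuu cfbj fea ebegu hjsy fozm fjri rprnb
Hunk 5: at line 7 remove [fjri] add [khub,edogs,ckt] -> 11 lines: zprk vijuu cfbj fea ebegu hjsy fozm khub edogs ckt rprnb
Hunk 6: at line 3 remove [fea,ebegu,hjsy] add [jhdw,vfy] -> 10 lines: zprk vijuu cfbj jhdw vfy fozm khub edogs ckt rprnb
Hunk 7: at line 2 remove [jhdw,vfy,fozm] add [onoq,kqhb,ypjf] -> 10 lines: zprk vijuu cfbj onoq kqhb ypjf khub edogs ckt rprnb
Final line 4: onoq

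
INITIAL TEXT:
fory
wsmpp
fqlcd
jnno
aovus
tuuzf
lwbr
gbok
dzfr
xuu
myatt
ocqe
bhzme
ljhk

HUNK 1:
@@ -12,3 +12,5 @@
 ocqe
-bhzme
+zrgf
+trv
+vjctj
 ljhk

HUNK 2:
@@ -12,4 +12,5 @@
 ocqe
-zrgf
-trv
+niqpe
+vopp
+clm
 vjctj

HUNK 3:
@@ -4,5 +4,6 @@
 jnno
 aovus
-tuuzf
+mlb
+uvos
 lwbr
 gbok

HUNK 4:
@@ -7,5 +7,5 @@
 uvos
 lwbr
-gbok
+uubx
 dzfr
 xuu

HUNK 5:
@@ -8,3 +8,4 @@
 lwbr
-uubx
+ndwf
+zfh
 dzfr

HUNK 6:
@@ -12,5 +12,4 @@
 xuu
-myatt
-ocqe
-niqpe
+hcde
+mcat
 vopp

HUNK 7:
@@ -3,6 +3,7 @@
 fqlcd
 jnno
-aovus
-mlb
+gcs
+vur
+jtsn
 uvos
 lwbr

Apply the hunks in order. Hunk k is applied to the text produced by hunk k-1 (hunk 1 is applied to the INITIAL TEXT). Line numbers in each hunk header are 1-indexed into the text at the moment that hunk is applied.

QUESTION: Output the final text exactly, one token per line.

Hunk 1: at line 12 remove [bhzme] add [zrgf,trv,vjctj] -> 16 lines: fory wsmpp fqlcd jnno aovus tuuzf lwbr gbok dzfr xuu myatt ocqe zrgf trv vjctj ljhk
Hunk 2: at line 12 remove [zrgf,trv] add [niqpe,vopp,clm] -> 17 lines: fory wsmpp fqlcd jnno aovus tuuzf lwbr gbok dzfr xuu myatt ocqe niqpe vopp clm vjctj ljhk
Hunk 3: at line 4 remove [tuuzf] add [mlb,uvos] -> 18 lines: fory wsmpp fqlcd jnno aovus mlb uvos lwbr gbok dzfr xuu myatt ocqe niqpe vopp clm vjctj ljhk
Hunk 4: at line 7 remove [gbok] add [uubx] -> 18 lines: fory wsmpp fqlcd jnno aovus mlb uvos lwbr uubx dzfr xuu myatt ocqe niqpe vopp clm vjctj ljhk
Hunk 5: at line 8 remove [uubx] add [ndwf,zfh] -> 19 lines: fory wsmpp fqlcd jnno aovus mlb uvos lwbr ndwf zfh dzfr xuu myatt ocqe niqpe vopp clm vjctj ljhk
Hunk 6: at line 12 remove [myatt,ocqe,niqpe] add [hcde,mcat] -> 18 lines: fory wsmpp fqlcd jnno aovus mlb uvos lwbr ndwf zfh dzfr xuu hcde mcat vopp clm vjctj ljhk
Hunk 7: at line 3 remove [aovus,mlb] add [gcs,vur,jtsn] -> 19 lines: fory wsmpp fqlcd jnno gcs vur jtsn uvos lwbr ndwf zfh dzfr xuu hcde mcat vopp clm vjctj ljhk

Answer: fory
wsmpp
fqlcd
jnno
gcs
vur
jtsn
uvos
lwbr
ndwf
zfh
dzfr
xuu
hcde
mcat
vopp
clm
vjctj
ljhk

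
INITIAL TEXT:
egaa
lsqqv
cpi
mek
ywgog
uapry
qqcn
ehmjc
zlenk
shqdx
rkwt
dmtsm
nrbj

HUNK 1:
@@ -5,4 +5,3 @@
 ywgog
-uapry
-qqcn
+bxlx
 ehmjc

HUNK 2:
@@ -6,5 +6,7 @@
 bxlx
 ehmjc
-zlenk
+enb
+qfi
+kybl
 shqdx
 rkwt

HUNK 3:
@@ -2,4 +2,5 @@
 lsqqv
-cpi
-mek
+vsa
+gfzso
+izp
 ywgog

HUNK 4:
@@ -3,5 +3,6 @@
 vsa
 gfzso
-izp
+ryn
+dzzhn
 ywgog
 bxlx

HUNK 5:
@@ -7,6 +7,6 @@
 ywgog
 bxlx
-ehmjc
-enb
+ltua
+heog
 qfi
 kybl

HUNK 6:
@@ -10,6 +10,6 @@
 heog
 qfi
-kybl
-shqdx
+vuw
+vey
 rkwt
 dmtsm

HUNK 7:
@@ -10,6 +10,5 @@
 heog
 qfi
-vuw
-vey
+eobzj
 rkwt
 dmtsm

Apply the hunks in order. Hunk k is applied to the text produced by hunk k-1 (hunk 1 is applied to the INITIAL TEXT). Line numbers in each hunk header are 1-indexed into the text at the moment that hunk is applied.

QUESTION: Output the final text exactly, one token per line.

Answer: egaa
lsqqv
vsa
gfzso
ryn
dzzhn
ywgog
bxlx
ltua
heog
qfi
eobzj
rkwt
dmtsm
nrbj

Derivation:
Hunk 1: at line 5 remove [uapry,qqcn] add [bxlx] -> 12 lines: egaa lsqqv cpi mek ywgog bxlx ehmjc zlenk shqdx rkwt dmtsm nrbj
Hunk 2: at line 6 remove [zlenk] add [enb,qfi,kybl] -> 14 lines: egaa lsqqv cpi mek ywgog bxlx ehmjc enb qfi kybl shqdx rkwt dmtsm nrbj
Hunk 3: at line 2 remove [cpi,mek] add [vsa,gfzso,izp] -> 15 lines: egaa lsqqv vsa gfzso izp ywgog bxlx ehmjc enb qfi kybl shqdx rkwt dmtsm nrbj
Hunk 4: at line 3 remove [izp] add [ryn,dzzhn] -> 16 lines: egaa lsqqv vsa gfzso ryn dzzhn ywgog bxlx ehmjc enb qfi kybl shqdx rkwt dmtsm nrbj
Hunk 5: at line 7 remove [ehmjc,enb] add [ltua,heog] -> 16 lines: egaa lsqqv vsa gfzso ryn dzzhn ywgog bxlx ltua heog qfi kybl shqdx rkwt dmtsm nrbj
Hunk 6: at line 10 remove [kybl,shqdx] add [vuw,vey] -> 16 lines: egaa lsqqv vsa gfzso ryn dzzhn ywgog bxlx ltua heog qfi vuw vey rkwt dmtsm nrbj
Hunk 7: at line 10 remove [vuw,vey] add [eobzj] -> 15 lines: egaa lsqqv vsa gfzso ryn dzzhn ywgog bxlx ltua heog qfi eobzj rkwt dmtsm nrbj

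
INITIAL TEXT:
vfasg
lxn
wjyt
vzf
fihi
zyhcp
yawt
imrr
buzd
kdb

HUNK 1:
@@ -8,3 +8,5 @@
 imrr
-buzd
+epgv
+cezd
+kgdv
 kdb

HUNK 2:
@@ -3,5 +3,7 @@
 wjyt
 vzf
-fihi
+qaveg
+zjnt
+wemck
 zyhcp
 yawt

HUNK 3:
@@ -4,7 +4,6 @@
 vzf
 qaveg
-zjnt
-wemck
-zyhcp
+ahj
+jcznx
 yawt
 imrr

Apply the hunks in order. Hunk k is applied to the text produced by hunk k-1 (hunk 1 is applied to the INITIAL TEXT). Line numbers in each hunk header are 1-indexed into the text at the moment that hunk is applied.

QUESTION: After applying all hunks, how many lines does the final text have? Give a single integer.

Answer: 13

Derivation:
Hunk 1: at line 8 remove [buzd] add [epgv,cezd,kgdv] -> 12 lines: vfasg lxn wjyt vzf fihi zyhcp yawt imrr epgv cezd kgdv kdb
Hunk 2: at line 3 remove [fihi] add [qaveg,zjnt,wemck] -> 14 lines: vfasg lxn wjyt vzf qaveg zjnt wemck zyhcp yawt imrr epgv cezd kgdv kdb
Hunk 3: at line 4 remove [zjnt,wemck,zyhcp] add [ahj,jcznx] -> 13 lines: vfasg lxn wjyt vzf qaveg ahj jcznx yawt imrr epgv cezd kgdv kdb
Final line count: 13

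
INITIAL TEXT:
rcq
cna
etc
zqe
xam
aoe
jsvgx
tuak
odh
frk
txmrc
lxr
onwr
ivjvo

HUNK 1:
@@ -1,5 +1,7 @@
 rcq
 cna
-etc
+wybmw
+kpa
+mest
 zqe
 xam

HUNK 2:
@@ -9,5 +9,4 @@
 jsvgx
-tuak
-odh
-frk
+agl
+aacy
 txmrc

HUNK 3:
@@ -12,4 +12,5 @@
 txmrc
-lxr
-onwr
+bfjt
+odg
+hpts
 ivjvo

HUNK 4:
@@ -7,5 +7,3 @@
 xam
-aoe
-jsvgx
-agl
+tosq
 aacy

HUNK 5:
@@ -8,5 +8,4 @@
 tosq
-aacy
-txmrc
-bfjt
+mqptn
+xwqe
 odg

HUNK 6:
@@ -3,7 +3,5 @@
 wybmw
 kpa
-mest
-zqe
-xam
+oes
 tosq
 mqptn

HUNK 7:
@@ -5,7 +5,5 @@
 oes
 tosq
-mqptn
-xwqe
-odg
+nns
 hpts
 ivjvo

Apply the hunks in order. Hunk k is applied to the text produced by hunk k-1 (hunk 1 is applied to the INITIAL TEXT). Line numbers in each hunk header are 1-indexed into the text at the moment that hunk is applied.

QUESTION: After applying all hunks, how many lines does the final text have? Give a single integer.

Hunk 1: at line 1 remove [etc] add [wybmw,kpa,mest] -> 16 lines: rcq cna wybmw kpa mest zqe xam aoe jsvgx tuak odh frk txmrc lxr onwr ivjvo
Hunk 2: at line 9 remove [tuak,odh,frk] add [agl,aacy] -> 15 lines: rcq cna wybmw kpa mest zqe xam aoe jsvgx agl aacy txmrc lxr onwr ivjvo
Hunk 3: at line 12 remove [lxr,onwr] add [bfjt,odg,hpts] -> 16 lines: rcq cna wybmw kpa mest zqe xam aoe jsvgx agl aacy txmrc bfjt odg hpts ivjvo
Hunk 4: at line 7 remove [aoe,jsvgx,agl] add [tosq] -> 14 lines: rcq cna wybmw kpa mest zqe xam tosq aacy txmrc bfjt odg hpts ivjvo
Hunk 5: at line 8 remove [aacy,txmrc,bfjt] add [mqptn,xwqe] -> 13 lines: rcq cna wybmw kpa mest zqe xam tosq mqptn xwqe odg hpts ivjvo
Hunk 6: at line 3 remove [mest,zqe,xam] add [oes] -> 11 lines: rcq cna wybmw kpa oes tosq mqptn xwqe odg hpts ivjvo
Hunk 7: at line 5 remove [mqptn,xwqe,odg] add [nns] -> 9 lines: rcq cna wybmw kpa oes tosq nns hpts ivjvo
Final line count: 9

Answer: 9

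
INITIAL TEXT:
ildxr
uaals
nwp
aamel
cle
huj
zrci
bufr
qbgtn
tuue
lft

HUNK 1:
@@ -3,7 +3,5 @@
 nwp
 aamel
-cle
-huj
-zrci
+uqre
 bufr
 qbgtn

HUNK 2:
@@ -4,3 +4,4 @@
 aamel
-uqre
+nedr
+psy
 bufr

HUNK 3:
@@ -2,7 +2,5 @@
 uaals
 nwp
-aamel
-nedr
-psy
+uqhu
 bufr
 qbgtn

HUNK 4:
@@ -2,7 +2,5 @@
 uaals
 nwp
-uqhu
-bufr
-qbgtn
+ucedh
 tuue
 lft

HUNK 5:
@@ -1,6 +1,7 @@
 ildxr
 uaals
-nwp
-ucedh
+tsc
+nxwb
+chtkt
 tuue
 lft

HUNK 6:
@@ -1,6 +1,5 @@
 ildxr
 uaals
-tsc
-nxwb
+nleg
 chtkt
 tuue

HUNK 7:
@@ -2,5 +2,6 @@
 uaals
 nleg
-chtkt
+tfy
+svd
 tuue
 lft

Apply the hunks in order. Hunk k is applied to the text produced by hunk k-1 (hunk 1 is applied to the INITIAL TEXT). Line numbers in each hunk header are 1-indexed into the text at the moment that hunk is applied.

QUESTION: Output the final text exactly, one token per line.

Hunk 1: at line 3 remove [cle,huj,zrci] add [uqre] -> 9 lines: ildxr uaals nwp aamel uqre bufr qbgtn tuue lft
Hunk 2: at line 4 remove [uqre] add [nedr,psy] -> 10 lines: ildxr uaals nwp aamel nedr psy bufr qbgtn tuue lft
Hunk 3: at line 2 remove [aamel,nedr,psy] add [uqhu] -> 8 lines: ildxr uaals nwp uqhu bufr qbgtn tuue lft
Hunk 4: at line 2 remove [uqhu,bufr,qbgtn] add [ucedh] -> 6 lines: ildxr uaals nwp ucedh tuue lft
Hunk 5: at line 1 remove [nwp,ucedh] add [tsc,nxwb,chtkt] -> 7 lines: ildxr uaals tsc nxwb chtkt tuue lft
Hunk 6: at line 1 remove [tsc,nxwb] add [nleg] -> 6 lines: ildxr uaals nleg chtkt tuue lft
Hunk 7: at line 2 remove [chtkt] add [tfy,svd] -> 7 lines: ildxr uaals nleg tfy svd tuue lft

Answer: ildxr
uaals
nleg
tfy
svd
tuue
lft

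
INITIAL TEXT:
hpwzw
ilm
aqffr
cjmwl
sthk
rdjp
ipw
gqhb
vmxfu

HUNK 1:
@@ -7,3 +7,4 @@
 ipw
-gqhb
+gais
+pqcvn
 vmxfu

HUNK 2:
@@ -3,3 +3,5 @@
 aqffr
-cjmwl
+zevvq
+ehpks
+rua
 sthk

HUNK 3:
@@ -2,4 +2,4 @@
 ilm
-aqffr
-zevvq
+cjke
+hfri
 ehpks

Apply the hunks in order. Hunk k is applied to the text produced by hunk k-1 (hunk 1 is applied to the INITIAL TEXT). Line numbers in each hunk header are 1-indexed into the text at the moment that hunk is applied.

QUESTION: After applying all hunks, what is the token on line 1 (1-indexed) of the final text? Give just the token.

Answer: hpwzw

Derivation:
Hunk 1: at line 7 remove [gqhb] add [gais,pqcvn] -> 10 lines: hpwzw ilm aqffr cjmwl sthk rdjp ipw gais pqcvn vmxfu
Hunk 2: at line 3 remove [cjmwl] add [zevvq,ehpks,rua] -> 12 lines: hpwzw ilm aqffr zevvq ehpks rua sthk rdjp ipw gais pqcvn vmxfu
Hunk 3: at line 2 remove [aqffr,zevvq] add [cjke,hfri] -> 12 lines: hpwzw ilm cjke hfri ehpks rua sthk rdjp ipw gais pqcvn vmxfu
Final line 1: hpwzw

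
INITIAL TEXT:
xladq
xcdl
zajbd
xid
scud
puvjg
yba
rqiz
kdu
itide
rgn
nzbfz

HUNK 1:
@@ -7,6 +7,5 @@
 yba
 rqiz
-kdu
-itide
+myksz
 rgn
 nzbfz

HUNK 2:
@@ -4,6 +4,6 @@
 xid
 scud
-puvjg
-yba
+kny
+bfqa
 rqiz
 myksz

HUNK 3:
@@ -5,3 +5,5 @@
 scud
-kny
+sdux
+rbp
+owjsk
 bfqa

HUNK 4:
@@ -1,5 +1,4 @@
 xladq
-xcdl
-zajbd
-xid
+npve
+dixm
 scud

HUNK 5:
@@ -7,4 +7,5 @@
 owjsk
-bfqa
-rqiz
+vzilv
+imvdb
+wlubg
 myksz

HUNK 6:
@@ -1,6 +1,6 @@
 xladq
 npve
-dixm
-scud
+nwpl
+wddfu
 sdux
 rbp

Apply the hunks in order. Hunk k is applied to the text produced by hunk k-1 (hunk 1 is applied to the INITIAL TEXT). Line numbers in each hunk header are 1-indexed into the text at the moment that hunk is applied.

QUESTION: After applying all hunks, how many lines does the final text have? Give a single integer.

Hunk 1: at line 7 remove [kdu,itide] add [myksz] -> 11 lines: xladq xcdl zajbd xid scud puvjg yba rqiz myksz rgn nzbfz
Hunk 2: at line 4 remove [puvjg,yba] add [kny,bfqa] -> 11 lines: xladq xcdl zajbd xid scud kny bfqa rqiz myksz rgn nzbfz
Hunk 3: at line 5 remove [kny] add [sdux,rbp,owjsk] -> 13 lines: xladq xcdl zajbd xid scud sdux rbp owjsk bfqa rqiz myksz rgn nzbfz
Hunk 4: at line 1 remove [xcdl,zajbd,xid] add [npve,dixm] -> 12 lines: xladq npve dixm scud sdux rbp owjsk bfqa rqiz myksz rgn nzbfz
Hunk 5: at line 7 remove [bfqa,rqiz] add [vzilv,imvdb,wlubg] -> 13 lines: xladq npve dixm scud sdux rbp owjsk vzilv imvdb wlubg myksz rgn nzbfz
Hunk 6: at line 1 remove [dixm,scud] add [nwpl,wddfu] -> 13 lines: xladq npve nwpl wddfu sdux rbp owjsk vzilv imvdb wlubg myksz rgn nzbfz
Final line count: 13

Answer: 13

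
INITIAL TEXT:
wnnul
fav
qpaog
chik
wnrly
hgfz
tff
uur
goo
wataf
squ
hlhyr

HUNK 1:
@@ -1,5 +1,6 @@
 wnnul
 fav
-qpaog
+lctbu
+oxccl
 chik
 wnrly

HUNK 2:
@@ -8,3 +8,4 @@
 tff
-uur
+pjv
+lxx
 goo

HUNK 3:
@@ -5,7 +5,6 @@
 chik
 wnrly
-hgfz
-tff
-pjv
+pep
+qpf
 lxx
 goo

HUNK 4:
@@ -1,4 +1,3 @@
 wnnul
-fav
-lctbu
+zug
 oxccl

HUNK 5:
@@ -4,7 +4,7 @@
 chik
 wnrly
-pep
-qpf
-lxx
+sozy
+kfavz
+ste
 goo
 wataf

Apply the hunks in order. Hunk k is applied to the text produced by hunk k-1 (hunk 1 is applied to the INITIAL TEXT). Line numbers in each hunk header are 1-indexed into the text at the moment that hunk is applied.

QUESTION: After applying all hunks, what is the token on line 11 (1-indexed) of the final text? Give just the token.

Answer: squ

Derivation:
Hunk 1: at line 1 remove [qpaog] add [lctbu,oxccl] -> 13 lines: wnnul fav lctbu oxccl chik wnrly hgfz tff uur goo wataf squ hlhyr
Hunk 2: at line 8 remove [uur] add [pjv,lxx] -> 14 lines: wnnul fav lctbu oxccl chik wnrly hgfz tff pjv lxx goo wataf squ hlhyr
Hunk 3: at line 5 remove [hgfz,tff,pjv] add [pep,qpf] -> 13 lines: wnnul fav lctbu oxccl chik wnrly pep qpf lxx goo wataf squ hlhyr
Hunk 4: at line 1 remove [fav,lctbu] add [zug] -> 12 lines: wnnul zug oxccl chik wnrly pep qpf lxx goo wataf squ hlhyr
Hunk 5: at line 4 remove [pep,qpf,lxx] add [sozy,kfavz,ste] -> 12 lines: wnnul zug oxccl chik wnrly sozy kfavz ste goo wataf squ hlhyr
Final line 11: squ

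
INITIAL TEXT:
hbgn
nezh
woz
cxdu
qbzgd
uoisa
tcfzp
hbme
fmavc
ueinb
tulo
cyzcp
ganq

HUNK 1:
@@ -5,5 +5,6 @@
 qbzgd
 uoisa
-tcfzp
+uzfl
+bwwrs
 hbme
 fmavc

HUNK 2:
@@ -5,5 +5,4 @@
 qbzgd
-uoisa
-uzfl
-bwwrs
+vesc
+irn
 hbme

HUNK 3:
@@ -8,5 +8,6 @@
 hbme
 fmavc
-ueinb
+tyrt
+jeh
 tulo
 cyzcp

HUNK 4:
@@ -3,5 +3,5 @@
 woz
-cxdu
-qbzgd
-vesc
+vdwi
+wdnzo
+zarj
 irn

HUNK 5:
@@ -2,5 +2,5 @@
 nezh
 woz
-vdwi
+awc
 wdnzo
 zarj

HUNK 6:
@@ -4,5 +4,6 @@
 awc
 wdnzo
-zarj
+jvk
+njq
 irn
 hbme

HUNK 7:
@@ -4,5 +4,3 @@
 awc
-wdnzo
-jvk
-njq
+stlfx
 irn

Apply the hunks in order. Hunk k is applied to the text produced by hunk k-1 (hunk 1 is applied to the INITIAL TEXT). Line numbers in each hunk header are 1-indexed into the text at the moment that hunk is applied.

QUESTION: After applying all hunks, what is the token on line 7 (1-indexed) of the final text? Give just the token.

Hunk 1: at line 5 remove [tcfzp] add [uzfl,bwwrs] -> 14 lines: hbgn nezh woz cxdu qbzgd uoisa uzfl bwwrs hbme fmavc ueinb tulo cyzcp ganq
Hunk 2: at line 5 remove [uoisa,uzfl,bwwrs] add [vesc,irn] -> 13 lines: hbgn nezh woz cxdu qbzgd vesc irn hbme fmavc ueinb tulo cyzcp ganq
Hunk 3: at line 8 remove [ueinb] add [tyrt,jeh] -> 14 lines: hbgn nezh woz cxdu qbzgd vesc irn hbme fmavc tyrt jeh tulo cyzcp ganq
Hunk 4: at line 3 remove [cxdu,qbzgd,vesc] add [vdwi,wdnzo,zarj] -> 14 lines: hbgn nezh woz vdwi wdnzo zarj irn hbme fmavc tyrt jeh tulo cyzcp ganq
Hunk 5: at line 2 remove [vdwi] add [awc] -> 14 lines: hbgn nezh woz awc wdnzo zarj irn hbme fmavc tyrt jeh tulo cyzcp ganq
Hunk 6: at line 4 remove [zarj] add [jvk,njq] -> 15 lines: hbgn nezh woz awc wdnzo jvk njq irn hbme fmavc tyrt jeh tulo cyzcp ganq
Hunk 7: at line 4 remove [wdnzo,jvk,njq] add [stlfx] -> 13 lines: hbgn nezh woz awc stlfx irn hbme fmavc tyrt jeh tulo cyzcp ganq
Final line 7: hbme

Answer: hbme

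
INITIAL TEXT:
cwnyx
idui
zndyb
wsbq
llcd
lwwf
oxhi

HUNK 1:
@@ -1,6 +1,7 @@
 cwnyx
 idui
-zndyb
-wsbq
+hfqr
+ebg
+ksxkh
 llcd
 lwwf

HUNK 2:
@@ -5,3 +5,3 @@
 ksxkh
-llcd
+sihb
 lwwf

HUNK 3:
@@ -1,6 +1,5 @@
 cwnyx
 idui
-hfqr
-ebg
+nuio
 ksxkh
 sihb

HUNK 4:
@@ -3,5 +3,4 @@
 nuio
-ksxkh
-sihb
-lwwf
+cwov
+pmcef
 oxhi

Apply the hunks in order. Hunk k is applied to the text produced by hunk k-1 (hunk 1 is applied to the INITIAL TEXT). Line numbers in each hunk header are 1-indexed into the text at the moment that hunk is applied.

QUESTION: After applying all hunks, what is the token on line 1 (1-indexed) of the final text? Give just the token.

Answer: cwnyx

Derivation:
Hunk 1: at line 1 remove [zndyb,wsbq] add [hfqr,ebg,ksxkh] -> 8 lines: cwnyx idui hfqr ebg ksxkh llcd lwwf oxhi
Hunk 2: at line 5 remove [llcd] add [sihb] -> 8 lines: cwnyx idui hfqr ebg ksxkh sihb lwwf oxhi
Hunk 3: at line 1 remove [hfqr,ebg] add [nuio] -> 7 lines: cwnyx idui nuio ksxkh sihb lwwf oxhi
Hunk 4: at line 3 remove [ksxkh,sihb,lwwf] add [cwov,pmcef] -> 6 lines: cwnyx idui nuio cwov pmcef oxhi
Final line 1: cwnyx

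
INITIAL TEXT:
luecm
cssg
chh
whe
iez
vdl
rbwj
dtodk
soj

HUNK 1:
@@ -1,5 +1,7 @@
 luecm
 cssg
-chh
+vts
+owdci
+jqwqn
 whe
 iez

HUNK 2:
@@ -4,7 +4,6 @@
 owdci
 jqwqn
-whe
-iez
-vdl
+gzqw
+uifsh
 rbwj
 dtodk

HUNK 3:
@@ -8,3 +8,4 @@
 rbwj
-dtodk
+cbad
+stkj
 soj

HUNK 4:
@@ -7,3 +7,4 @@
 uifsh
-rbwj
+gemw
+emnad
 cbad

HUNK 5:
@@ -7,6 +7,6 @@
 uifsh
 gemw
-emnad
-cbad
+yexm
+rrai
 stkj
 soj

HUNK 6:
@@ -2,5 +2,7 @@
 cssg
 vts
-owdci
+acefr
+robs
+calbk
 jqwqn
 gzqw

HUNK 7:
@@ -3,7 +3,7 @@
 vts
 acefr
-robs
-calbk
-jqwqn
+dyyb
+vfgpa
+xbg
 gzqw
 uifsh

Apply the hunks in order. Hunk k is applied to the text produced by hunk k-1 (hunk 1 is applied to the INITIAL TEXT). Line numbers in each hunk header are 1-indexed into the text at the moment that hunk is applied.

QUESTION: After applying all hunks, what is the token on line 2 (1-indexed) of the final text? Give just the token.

Answer: cssg

Derivation:
Hunk 1: at line 1 remove [chh] add [vts,owdci,jqwqn] -> 11 lines: luecm cssg vts owdci jqwqn whe iez vdl rbwj dtodk soj
Hunk 2: at line 4 remove [whe,iez,vdl] add [gzqw,uifsh] -> 10 lines: luecm cssg vts owdci jqwqn gzqw uifsh rbwj dtodk soj
Hunk 3: at line 8 remove [dtodk] add [cbad,stkj] -> 11 lines: luecm cssg vts owdci jqwqn gzqw uifsh rbwj cbad stkj soj
Hunk 4: at line 7 remove [rbwj] add [gemw,emnad] -> 12 lines: luecm cssg vts owdci jqwqn gzqw uifsh gemw emnad cbad stkj soj
Hunk 5: at line 7 remove [emnad,cbad] add [yexm,rrai] -> 12 lines: luecm cssg vts owdci jqwqn gzqw uifsh gemw yexm rrai stkj soj
Hunk 6: at line 2 remove [owdci] add [acefr,robs,calbk] -> 14 lines: luecm cssg vts acefr robs calbk jqwqn gzqw uifsh gemw yexm rrai stkj soj
Hunk 7: at line 3 remove [robs,calbk,jqwqn] add [dyyb,vfgpa,xbg] -> 14 lines: luecm cssg vts acefr dyyb vfgpa xbg gzqw uifsh gemw yexm rrai stkj soj
Final line 2: cssg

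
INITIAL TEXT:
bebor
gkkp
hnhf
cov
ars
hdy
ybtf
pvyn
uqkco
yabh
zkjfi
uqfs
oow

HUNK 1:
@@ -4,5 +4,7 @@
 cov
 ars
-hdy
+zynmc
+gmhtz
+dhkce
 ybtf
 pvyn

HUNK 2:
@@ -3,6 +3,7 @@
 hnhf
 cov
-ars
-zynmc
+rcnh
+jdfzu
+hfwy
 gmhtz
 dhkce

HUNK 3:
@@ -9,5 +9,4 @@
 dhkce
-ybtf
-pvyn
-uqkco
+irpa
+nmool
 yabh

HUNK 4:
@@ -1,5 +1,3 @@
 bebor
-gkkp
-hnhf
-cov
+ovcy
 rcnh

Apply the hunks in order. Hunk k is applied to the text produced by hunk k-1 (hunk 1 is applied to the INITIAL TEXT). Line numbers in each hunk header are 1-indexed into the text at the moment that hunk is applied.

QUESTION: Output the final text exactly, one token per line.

Answer: bebor
ovcy
rcnh
jdfzu
hfwy
gmhtz
dhkce
irpa
nmool
yabh
zkjfi
uqfs
oow

Derivation:
Hunk 1: at line 4 remove [hdy] add [zynmc,gmhtz,dhkce] -> 15 lines: bebor gkkp hnhf cov ars zynmc gmhtz dhkce ybtf pvyn uqkco yabh zkjfi uqfs oow
Hunk 2: at line 3 remove [ars,zynmc] add [rcnh,jdfzu,hfwy] -> 16 lines: bebor gkkp hnhf cov rcnh jdfzu hfwy gmhtz dhkce ybtf pvyn uqkco yabh zkjfi uqfs oow
Hunk 3: at line 9 remove [ybtf,pvyn,uqkco] add [irpa,nmool] -> 15 lines: bebor gkkp hnhf cov rcnh jdfzu hfwy gmhtz dhkce irpa nmool yabh zkjfi uqfs oow
Hunk 4: at line 1 remove [gkkp,hnhf,cov] add [ovcy] -> 13 lines: bebor ovcy rcnh jdfzu hfwy gmhtz dhkce irpa nmool yabh zkjfi uqfs oow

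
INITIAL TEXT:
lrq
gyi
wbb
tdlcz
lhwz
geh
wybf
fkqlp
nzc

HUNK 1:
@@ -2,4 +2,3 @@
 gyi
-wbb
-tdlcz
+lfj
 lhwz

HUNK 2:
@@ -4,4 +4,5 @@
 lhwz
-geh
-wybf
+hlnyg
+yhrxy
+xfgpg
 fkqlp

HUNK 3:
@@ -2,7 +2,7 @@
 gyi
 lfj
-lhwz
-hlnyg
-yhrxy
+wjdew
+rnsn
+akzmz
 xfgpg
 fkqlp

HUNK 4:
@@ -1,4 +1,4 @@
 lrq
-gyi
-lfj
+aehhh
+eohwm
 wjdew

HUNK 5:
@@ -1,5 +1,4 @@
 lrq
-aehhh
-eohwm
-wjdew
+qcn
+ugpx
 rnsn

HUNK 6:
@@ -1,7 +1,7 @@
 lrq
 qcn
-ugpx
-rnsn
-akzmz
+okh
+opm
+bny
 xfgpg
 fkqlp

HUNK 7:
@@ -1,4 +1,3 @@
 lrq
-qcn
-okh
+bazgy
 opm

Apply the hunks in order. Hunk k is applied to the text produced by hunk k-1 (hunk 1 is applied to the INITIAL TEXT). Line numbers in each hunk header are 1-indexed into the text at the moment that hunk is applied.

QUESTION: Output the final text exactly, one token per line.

Hunk 1: at line 2 remove [wbb,tdlcz] add [lfj] -> 8 lines: lrq gyi lfj lhwz geh wybf fkqlp nzc
Hunk 2: at line 4 remove [geh,wybf] add [hlnyg,yhrxy,xfgpg] -> 9 lines: lrq gyi lfj lhwz hlnyg yhrxy xfgpg fkqlp nzc
Hunk 3: at line 2 remove [lhwz,hlnyg,yhrxy] add [wjdew,rnsn,akzmz] -> 9 lines: lrq gyi lfj wjdew rnsn akzmz xfgpg fkqlp nzc
Hunk 4: at line 1 remove [gyi,lfj] add [aehhh,eohwm] -> 9 lines: lrq aehhh eohwm wjdew rnsn akzmz xfgpg fkqlp nzc
Hunk 5: at line 1 remove [aehhh,eohwm,wjdew] add [qcn,ugpx] -> 8 lines: lrq qcn ugpx rnsn akzmz xfgpg fkqlp nzc
Hunk 6: at line 1 remove [ugpx,rnsn,akzmz] add [okh,opm,bny] -> 8 lines: lrq qcn okh opm bny xfgpg fkqlp nzc
Hunk 7: at line 1 remove [qcn,okh] add [bazgy] -> 7 lines: lrq bazgy opm bny xfgpg fkqlp nzc

Answer: lrq
bazgy
opm
bny
xfgpg
fkqlp
nzc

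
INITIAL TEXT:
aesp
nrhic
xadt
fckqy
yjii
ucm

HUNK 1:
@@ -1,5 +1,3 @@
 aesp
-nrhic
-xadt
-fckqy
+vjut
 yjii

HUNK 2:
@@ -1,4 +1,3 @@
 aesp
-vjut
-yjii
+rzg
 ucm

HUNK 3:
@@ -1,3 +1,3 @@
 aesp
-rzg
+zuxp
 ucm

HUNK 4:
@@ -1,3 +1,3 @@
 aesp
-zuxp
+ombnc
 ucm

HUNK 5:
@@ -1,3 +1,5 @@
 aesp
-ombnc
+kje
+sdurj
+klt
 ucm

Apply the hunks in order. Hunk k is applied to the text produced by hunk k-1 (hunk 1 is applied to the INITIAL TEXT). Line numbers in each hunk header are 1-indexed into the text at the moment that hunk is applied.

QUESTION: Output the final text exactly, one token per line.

Hunk 1: at line 1 remove [nrhic,xadt,fckqy] add [vjut] -> 4 lines: aesp vjut yjii ucm
Hunk 2: at line 1 remove [vjut,yjii] add [rzg] -> 3 lines: aesp rzg ucm
Hunk 3: at line 1 remove [rzg] add [zuxp] -> 3 lines: aesp zuxp ucm
Hunk 4: at line 1 remove [zuxp] add [ombnc] -> 3 lines: aesp ombnc ucm
Hunk 5: at line 1 remove [ombnc] add [kje,sdurj,klt] -> 5 lines: aesp kje sdurj klt ucm

Answer: aesp
kje
sdurj
klt
ucm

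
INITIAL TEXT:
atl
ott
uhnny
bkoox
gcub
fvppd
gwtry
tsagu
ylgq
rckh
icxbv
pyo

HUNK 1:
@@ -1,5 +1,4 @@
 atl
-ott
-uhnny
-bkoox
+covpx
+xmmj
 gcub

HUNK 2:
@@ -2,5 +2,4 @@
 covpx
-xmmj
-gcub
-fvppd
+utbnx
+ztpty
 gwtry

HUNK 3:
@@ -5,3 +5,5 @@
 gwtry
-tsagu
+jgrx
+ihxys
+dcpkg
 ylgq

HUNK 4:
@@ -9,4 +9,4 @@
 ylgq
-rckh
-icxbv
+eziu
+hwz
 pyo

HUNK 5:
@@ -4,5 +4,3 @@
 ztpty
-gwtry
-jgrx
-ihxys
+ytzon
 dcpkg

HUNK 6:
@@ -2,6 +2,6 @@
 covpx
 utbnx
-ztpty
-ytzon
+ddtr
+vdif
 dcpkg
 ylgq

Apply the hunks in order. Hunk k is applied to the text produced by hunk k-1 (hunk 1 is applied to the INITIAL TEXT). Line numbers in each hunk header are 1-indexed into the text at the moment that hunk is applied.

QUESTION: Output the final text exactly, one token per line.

Hunk 1: at line 1 remove [ott,uhnny,bkoox] add [covpx,xmmj] -> 11 lines: atl covpx xmmj gcub fvppd gwtry tsagu ylgq rckh icxbv pyo
Hunk 2: at line 2 remove [xmmj,gcub,fvppd] add [utbnx,ztpty] -> 10 lines: atl covpx utbnx ztpty gwtry tsagu ylgq rckh icxbv pyo
Hunk 3: at line 5 remove [tsagu] add [jgrx,ihxys,dcpkg] -> 12 lines: atl covpx utbnx ztpty gwtry jgrx ihxys dcpkg ylgq rckh icxbv pyo
Hunk 4: at line 9 remove [rckh,icxbv] add [eziu,hwz] -> 12 lines: atl covpx utbnx ztpty gwtry jgrx ihxys dcpkg ylgq eziu hwz pyo
Hunk 5: at line 4 remove [gwtry,jgrx,ihxys] add [ytzon] -> 10 lines: atl covpx utbnx ztpty ytzon dcpkg ylgq eziu hwz pyo
Hunk 6: at line 2 remove [ztpty,ytzon] add [ddtr,vdif] -> 10 lines: atl covpx utbnx ddtr vdif dcpkg ylgq eziu hwz pyo

Answer: atl
covpx
utbnx
ddtr
vdif
dcpkg
ylgq
eziu
hwz
pyo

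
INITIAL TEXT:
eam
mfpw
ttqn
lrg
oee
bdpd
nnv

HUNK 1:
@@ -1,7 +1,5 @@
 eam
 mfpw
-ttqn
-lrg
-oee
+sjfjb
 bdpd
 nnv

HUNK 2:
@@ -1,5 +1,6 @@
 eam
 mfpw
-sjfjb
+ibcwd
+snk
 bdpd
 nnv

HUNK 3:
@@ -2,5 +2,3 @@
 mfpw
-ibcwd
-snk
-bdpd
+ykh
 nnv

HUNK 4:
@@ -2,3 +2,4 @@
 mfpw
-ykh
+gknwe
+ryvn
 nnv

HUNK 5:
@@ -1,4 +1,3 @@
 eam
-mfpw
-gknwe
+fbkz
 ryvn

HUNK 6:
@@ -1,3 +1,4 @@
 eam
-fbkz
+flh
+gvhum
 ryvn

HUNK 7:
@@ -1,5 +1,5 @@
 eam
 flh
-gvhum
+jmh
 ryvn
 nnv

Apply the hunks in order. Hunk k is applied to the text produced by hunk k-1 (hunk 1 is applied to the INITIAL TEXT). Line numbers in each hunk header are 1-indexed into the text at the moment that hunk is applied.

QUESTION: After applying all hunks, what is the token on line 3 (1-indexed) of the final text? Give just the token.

Hunk 1: at line 1 remove [ttqn,lrg,oee] add [sjfjb] -> 5 lines: eam mfpw sjfjb bdpd nnv
Hunk 2: at line 1 remove [sjfjb] add [ibcwd,snk] -> 6 lines: eam mfpw ibcwd snk bdpd nnv
Hunk 3: at line 2 remove [ibcwd,snk,bdpd] add [ykh] -> 4 lines: eam mfpw ykh nnv
Hunk 4: at line 2 remove [ykh] add [gknwe,ryvn] -> 5 lines: eam mfpw gknwe ryvn nnv
Hunk 5: at line 1 remove [mfpw,gknwe] add [fbkz] -> 4 lines: eam fbkz ryvn nnv
Hunk 6: at line 1 remove [fbkz] add [flh,gvhum] -> 5 lines: eam flh gvhum ryvn nnv
Hunk 7: at line 1 remove [gvhum] add [jmh] -> 5 lines: eam flh jmh ryvn nnv
Final line 3: jmh

Answer: jmh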